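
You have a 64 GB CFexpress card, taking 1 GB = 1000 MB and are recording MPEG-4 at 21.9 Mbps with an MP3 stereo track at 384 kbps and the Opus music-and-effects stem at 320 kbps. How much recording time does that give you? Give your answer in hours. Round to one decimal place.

Audio total: 384 + 320 = 704 kbps = 0.704 Mbps.
Total bitrate: 21.9 + 0.704 = 22.604 Mbps.
Capacity: 64 GB = 512,000 Mb.
Recording time: 512,000 / 22.604 = 22,651 s ≈ 6.29 hours.

6.3 hours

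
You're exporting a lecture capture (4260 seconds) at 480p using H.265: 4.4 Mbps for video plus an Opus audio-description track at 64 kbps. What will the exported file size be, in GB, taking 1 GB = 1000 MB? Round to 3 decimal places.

Audio: 64 kbps = 0.064 Mbps.
Total bitrate: 4.4 + 0.064 = 4.464 Mbps.
Stream data: 4.464 Mbps × 4260 s = 19016.6 Mb.
19,017 Mb ÷ 8 = 2,377 MB → 2.377 GB.

2.377 GB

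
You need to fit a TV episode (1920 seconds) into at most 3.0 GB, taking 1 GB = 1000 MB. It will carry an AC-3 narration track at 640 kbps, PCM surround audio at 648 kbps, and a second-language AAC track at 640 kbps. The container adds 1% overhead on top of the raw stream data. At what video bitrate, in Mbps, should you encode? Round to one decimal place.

10.4 Mbps

Budget: 3.0 GB = 24000.0 Mb.
Stream payload after overhead: 24000.0 / 1.01 = 23762.4 Mb.
Total bitrate budget: 23762.4 Mb / 1920 s = 12.376 Mbps.
Audio total: 640 + 648 + 640 = 1928 kbps = 1.928 Mbps.
Video: 12.376 − 1.928 = 10.448 Mbps.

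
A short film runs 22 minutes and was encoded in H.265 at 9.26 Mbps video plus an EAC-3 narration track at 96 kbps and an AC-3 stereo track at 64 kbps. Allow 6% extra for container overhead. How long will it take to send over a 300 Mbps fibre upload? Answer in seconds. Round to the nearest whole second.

22 min = 1320 s
Audio total: 96 + 64 = 160 kbps = 0.160 Mbps.
Total bitrate: 9.420 Mbps.
File: 9.420 Mbps × 1320 s = 12434.4 Mb.
With 6% container overhead: ×1.06. → 13180.5 Mb.
At 300 Mbps: 13180.5 / 300 = 43.9 s ≈ 43.9 seconds.

44 seconds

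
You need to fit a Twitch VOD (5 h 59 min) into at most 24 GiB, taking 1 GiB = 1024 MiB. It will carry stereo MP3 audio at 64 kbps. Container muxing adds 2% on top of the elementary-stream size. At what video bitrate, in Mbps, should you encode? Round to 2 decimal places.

Budget: 24 GiB = 206158.4 Mb.
Stream payload after overhead: 206158.4 / 1.02 = 202116.1 Mb.
5 h 59 min = 359 min = 21540 s
Total bitrate budget: 202116.1 Mb / 21540 s = 9.383 Mbps.
Audio: 64 kbps = 0.064 Mbps.
Video: 9.383 − 0.064 = 9.319 Mbps.

9.32 Mbps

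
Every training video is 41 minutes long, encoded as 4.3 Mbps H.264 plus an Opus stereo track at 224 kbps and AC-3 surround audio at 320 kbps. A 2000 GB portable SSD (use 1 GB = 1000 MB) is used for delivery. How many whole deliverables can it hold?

41 min = 2460 s
Audio total: 224 + 320 = 544 kbps = 0.544 Mbps.
Total bitrate: 4.844 Mbps.
Per item: 4.844 Mbps × 2460 s = 11,916 Mb = 1,490 MB.
Capacity: 2000 GB = 16,000,000 Mb; 1342.71 items → 1342 complete.

1342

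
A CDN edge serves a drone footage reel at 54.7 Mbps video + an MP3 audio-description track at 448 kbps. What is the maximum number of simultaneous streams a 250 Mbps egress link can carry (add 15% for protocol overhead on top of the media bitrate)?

3

Audio: 448 kbps = 0.448 Mbps.
Per-viewer media rate: 55.148 Mbps.
On the wire with 15% overhead: 63.420 Mbps.
250 Mbps = 250.0 Mbps; 250.0 / 63.420 = 3.94 → 3 viewers.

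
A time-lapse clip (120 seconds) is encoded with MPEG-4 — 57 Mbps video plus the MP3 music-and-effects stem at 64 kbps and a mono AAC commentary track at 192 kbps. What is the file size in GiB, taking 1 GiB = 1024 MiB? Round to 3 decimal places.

0.800 GiB

Audio total: 64 + 192 = 256 kbps = 0.256 Mbps.
Total bitrate: 57 + 0.256 = 57.256 Mbps.
Stream data: 57.256 Mbps × 120 s = 6870.7 Mb.
6,871 Mb = 858,840,000 bytes ÷ 1,073,741,824 = 0.7999 GiB.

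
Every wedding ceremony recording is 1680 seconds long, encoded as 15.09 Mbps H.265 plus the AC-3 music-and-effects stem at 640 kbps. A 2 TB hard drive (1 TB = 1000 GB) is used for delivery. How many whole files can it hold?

Audio: 640 kbps = 0.640 Mbps.
Total bitrate: 15.730 Mbps.
Per item: 15.730 Mbps × 1680 s = 26,426 Mb = 3,303 MB.
Capacity: 2 TB = 16,000,000 Mb; 605.46 items → 605 complete.

605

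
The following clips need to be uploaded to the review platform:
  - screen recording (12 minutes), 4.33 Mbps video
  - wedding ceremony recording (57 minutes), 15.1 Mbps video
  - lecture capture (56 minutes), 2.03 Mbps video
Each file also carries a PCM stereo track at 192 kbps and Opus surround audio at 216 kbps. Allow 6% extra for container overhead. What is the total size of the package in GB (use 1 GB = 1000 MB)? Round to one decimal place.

8.6 GB

Audio total: 192 + 216 = 408 kbps = 0.408 Mbps.
screen recording: 4.738 Mbps × 720 s × 1.06 = 3616.0 Mb
wedding ceremony recording: 15.508 Mbps × 3420 s × 1.06 = 56219.6 Mb
lecture capture: 2.438 Mbps × 3360 s × 1.06 = 8683.2 Mb
Total: 68518.8 Mb = 8564.9 MB.
= 8.565 GB.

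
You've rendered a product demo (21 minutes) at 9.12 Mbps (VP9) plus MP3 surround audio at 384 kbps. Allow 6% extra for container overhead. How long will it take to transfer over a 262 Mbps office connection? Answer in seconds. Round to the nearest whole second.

48 seconds

21 min = 1260 s
Audio: 384 kbps = 0.384 Mbps.
Total bitrate: 9.504 Mbps.
File: 9.504 Mbps × 1260 s = 11975.0 Mb.
With 6% container overhead: ×1.06. → 12693.5 Mb.
At 262 Mbps: 12693.5 / 262 = 48.4 s ≈ 48.4 seconds.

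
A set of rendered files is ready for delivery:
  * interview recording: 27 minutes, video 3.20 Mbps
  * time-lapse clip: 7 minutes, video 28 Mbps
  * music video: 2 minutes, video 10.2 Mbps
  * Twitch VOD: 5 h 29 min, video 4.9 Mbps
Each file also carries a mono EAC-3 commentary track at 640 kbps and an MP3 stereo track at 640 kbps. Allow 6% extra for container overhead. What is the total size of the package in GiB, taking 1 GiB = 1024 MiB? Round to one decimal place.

17.6 GiB

Audio total: 640 + 640 = 1280 kbps = 1.280 Mbps.
interview recording: 4.480 Mbps × 1620 s × 1.06 = 7693.1 Mb
time-lapse clip: 29.280 Mbps × 420 s × 1.06 = 13035.5 Mb
music video: 11.480 Mbps × 120 s × 1.06 = 1460.3 Mb
Twitch VOD: 6.180 Mbps × 19740 s × 1.06 = 129312.8 Mb
Total: 151501.6 Mb = 18937.7 MB.
= 17.64 GiB.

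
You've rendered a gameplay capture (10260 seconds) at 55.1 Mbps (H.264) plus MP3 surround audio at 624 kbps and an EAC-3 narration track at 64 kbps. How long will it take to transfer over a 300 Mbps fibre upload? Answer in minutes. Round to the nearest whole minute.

32 minutes

Audio total: 624 + 64 = 688 kbps = 0.688 Mbps.
Total bitrate: 55.788 Mbps.
File: 55.788 Mbps × 10260 s = 572384.9 Mb.
At 300 Mbps: 572384.9 / 300 = 1907.9 s ≈ 31.8 minutes.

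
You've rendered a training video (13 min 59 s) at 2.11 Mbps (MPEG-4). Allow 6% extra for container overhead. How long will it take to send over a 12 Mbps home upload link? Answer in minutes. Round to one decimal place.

2.6 minutes

13 min 59 s = 839 s
File: 2.110 Mbps × 839 s = 1770.3 Mb.
With 6% container overhead: ×1.06. → 1876.5 Mb.
At 12 Mbps: 1876.5 / 12 = 156.4 s ≈ 2.61 minutes.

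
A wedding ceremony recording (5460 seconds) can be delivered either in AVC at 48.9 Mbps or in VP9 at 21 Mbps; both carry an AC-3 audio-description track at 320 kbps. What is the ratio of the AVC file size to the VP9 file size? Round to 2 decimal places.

2.31

Audio: 320 kbps = 0.320 Mbps.
AVC: 49.220 Mbps × 5460 s = 268741.2 Mb = 31.286 GiB.
VP9: 21.320 Mbps × 5460 s = 116407.2 Mb = 13.552 GiB.
Ratio: 31.286 / 13.552 = 2.309.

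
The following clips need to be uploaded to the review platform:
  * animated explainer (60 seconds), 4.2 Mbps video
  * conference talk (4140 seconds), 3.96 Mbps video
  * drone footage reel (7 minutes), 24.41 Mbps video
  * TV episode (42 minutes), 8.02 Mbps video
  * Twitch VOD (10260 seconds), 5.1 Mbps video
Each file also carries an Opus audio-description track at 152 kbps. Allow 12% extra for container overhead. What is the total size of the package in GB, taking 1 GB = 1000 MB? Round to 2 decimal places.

Audio: 152 kbps = 0.152 Mbps.
animated explainer: 4.352 Mbps × 60 s × 1.12 = 292.5 Mb
conference talk: 4.112 Mbps × 4140 s × 1.12 = 19066.5 Mb
drone footage reel: 24.562 Mbps × 420 s × 1.12 = 11554.0 Mb
TV episode: 8.172 Mbps × 2520 s × 1.12 = 23064.7 Mb
Twitch VOD: 5.252 Mbps × 10260 s × 1.12 = 60351.8 Mb
Total: 114329.4 Mb = 14291.2 MB.
= 14.29 GB.

14.29 GB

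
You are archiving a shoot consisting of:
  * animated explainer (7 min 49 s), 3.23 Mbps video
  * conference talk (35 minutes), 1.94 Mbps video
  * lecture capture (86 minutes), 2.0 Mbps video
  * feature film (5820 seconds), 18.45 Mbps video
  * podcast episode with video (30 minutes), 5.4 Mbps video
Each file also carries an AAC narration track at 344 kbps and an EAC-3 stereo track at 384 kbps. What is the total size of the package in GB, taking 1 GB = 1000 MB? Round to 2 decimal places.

Audio total: 344 + 384 = 728 kbps = 0.728 Mbps.
animated explainer: 3.958 Mbps × 469 s = 1856.3 Mb
conference talk: 2.668 Mbps × 2100 s = 5602.8 Mb
lecture capture: 2.728 Mbps × 5160 s = 14076.5 Mb
feature film: 19.178 Mbps × 5820 s = 111616.0 Mb
podcast episode with video: 6.128 Mbps × 1800 s = 11030.4 Mb
Total: 144181.9 Mb = 18022.7 MB.
= 18.02 GB.

18.02 GB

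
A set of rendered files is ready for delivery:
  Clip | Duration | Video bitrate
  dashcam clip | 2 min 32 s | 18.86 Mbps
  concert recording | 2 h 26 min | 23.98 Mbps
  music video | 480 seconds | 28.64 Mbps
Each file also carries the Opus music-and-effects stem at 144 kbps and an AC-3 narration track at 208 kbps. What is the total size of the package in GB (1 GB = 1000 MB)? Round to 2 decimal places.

28.75 GB

Audio total: 144 + 208 = 352 kbps = 0.352 Mbps.
dashcam clip: 19.212 Mbps × 152 s = 2920.2 Mb
concert recording: 24.332 Mbps × 8760 s = 213148.3 Mb
music video: 28.992 Mbps × 480 s = 13916.2 Mb
Total: 229984.7 Mb = 28748.1 MB.
= 28.75 GB.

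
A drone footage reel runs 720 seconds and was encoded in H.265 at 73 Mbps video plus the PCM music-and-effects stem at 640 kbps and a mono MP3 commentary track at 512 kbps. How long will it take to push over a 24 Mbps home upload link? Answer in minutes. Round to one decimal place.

Audio total: 640 + 512 = 1152 kbps = 1.152 Mbps.
Total bitrate: 74.152 Mbps.
File: 74.152 Mbps × 720 s = 53389.4 Mb.
At 24 Mbps: 53389.4 / 24 = 2224.6 s ≈ 37.1 minutes.

37.1 minutes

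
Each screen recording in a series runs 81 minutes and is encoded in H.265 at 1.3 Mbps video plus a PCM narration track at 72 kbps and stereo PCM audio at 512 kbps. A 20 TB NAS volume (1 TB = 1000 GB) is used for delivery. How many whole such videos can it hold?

81 min = 4860 s
Audio total: 72 + 512 = 584 kbps = 0.584 Mbps.
Total bitrate: 1.884 Mbps.
Per item: 1.884 Mbps × 4860 s = 9,156 Mb = 1,145 MB.
Capacity: 20 TB = 160,000,000 Mb; 17474.42 items → 17474 complete.

17474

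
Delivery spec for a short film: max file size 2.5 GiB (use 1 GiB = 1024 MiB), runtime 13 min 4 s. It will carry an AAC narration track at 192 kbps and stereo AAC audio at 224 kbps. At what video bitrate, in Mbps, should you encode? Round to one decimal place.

27.0 Mbps

Budget: 2.5 GiB = 21474.8 Mb.
13 min 4 s = 784 s
Total bitrate budget: 21474.8 Mb / 784 s = 27.391 Mbps.
Audio total: 192 + 224 = 416 kbps = 0.416 Mbps.
Video: 27.391 − 0.416 = 26.975 Mbps.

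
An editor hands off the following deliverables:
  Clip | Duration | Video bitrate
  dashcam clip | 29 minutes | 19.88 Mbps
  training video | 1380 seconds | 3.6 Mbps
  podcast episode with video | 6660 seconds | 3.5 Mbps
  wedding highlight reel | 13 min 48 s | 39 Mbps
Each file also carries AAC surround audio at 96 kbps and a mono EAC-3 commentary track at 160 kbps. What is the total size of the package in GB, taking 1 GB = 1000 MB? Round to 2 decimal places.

12.23 GB

Audio total: 96 + 160 = 256 kbps = 0.256 Mbps.
dashcam clip: 20.136 Mbps × 1740 s = 35036.6 Mb
training video: 3.856 Mbps × 1380 s = 5321.3 Mb
podcast episode with video: 3.756 Mbps × 6660 s = 25015.0 Mb
wedding highlight reel: 39.256 Mbps × 828 s = 32504.0 Mb
Total: 97876.8 Mb = 12234.6 MB.
= 12.23 GB.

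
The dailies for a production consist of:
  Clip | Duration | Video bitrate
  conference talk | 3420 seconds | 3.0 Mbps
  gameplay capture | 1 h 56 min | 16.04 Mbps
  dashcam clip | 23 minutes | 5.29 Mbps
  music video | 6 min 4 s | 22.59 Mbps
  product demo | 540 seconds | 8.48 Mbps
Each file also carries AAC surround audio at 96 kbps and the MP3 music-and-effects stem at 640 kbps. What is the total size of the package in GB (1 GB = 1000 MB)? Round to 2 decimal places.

Audio total: 96 + 640 = 736 kbps = 0.736 Mbps.
conference talk: 3.736 Mbps × 3420 s = 12777.1 Mb
gameplay capture: 16.776 Mbps × 6960 s = 116761.0 Mb
dashcam clip: 6.026 Mbps × 1380 s = 8315.9 Mb
music video: 23.326 Mbps × 364 s = 8490.7 Mb
product demo: 9.216 Mbps × 540 s = 4976.6 Mb
Total: 151321.3 Mb = 18915.2 MB.
= 18.92 GB.

18.92 GB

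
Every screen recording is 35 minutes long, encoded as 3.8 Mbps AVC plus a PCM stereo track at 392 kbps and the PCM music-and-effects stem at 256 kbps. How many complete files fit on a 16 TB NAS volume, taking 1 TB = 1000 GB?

13703

35 min = 2100 s
Audio total: 392 + 256 = 648 kbps = 0.648 Mbps.
Total bitrate: 4.448 Mbps.
Per item: 4.448 Mbps × 2100 s = 9,341 Mb = 1,168 MB.
Capacity: 16 TB = 128,000,000 Mb; 13703.32 items → 13703 complete.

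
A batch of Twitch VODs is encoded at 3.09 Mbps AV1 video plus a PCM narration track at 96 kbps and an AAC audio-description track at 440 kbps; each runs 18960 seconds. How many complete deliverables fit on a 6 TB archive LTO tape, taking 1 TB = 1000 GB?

698

Audio total: 96 + 440 = 536 kbps = 0.536 Mbps.
Total bitrate: 3.626 Mbps.
Per item: 3.626 Mbps × 18960 s = 68,749 Mb = 8,594 MB.
Capacity: 6 TB = 48,000,000 Mb; 698.19 items → 698 complete.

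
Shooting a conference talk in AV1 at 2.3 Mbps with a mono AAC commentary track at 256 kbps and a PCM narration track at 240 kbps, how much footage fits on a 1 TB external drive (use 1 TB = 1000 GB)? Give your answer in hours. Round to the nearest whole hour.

795 hours

Audio total: 256 + 240 = 496 kbps = 0.496 Mbps.
Total bitrate: 2.3 + 0.496 = 2.796 Mbps.
Capacity: 1 TB = 8,000,000 Mb.
Recording time: 8,000,000 / 2.796 = 2,861,230 s ≈ 795 hours.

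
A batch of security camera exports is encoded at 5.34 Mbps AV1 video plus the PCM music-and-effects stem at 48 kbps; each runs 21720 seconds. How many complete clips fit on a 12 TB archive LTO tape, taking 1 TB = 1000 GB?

Audio: 48 kbps = 0.048 Mbps.
Total bitrate: 5.388 Mbps.
Per item: 5.388 Mbps × 21720 s = 117,027 Mb = 14,628 MB.
Capacity: 12 TB = 96,000,000 Mb; 820.32 items → 820 complete.

820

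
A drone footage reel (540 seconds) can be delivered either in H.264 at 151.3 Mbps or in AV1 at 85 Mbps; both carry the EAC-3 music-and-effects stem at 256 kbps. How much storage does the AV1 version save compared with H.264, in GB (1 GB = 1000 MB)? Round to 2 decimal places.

Audio: 256 kbps = 0.256 Mbps.
H.264: 151.556 Mbps × 540 s = 81840.2 Mb = 10.230 GB.
AV1: 85.256 Mbps × 540 s = 46038.2 Mb = 5.755 GB.
Saving: 10.230 − 5.755 = 4.475 GB.

4.48 GB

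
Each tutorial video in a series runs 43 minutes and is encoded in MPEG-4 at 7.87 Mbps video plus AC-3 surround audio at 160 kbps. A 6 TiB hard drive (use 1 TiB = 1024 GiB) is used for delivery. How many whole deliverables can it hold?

43 min = 2580 s
Audio: 160 kbps = 0.160 Mbps.
Total bitrate: 8.030 Mbps.
Per item: 8.030 Mbps × 2580 s = 20,717 Mb = 2,590 MB.
Capacity: 6 TiB = 52,776,558 Mb; 2547.45 items → 2547 complete.

2547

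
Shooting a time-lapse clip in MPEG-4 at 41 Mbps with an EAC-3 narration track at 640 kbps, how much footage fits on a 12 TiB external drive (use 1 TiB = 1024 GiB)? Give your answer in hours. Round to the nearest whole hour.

704 hours

Audio: 640 kbps = 0.640 Mbps.
Total bitrate: 41 + 0.640 = 41.640 Mbps.
Capacity: 12 TiB = 105,553,116 Mb.
Recording time: 105,553,116 / 41.640 = 2,534,897 s ≈ 704 hours.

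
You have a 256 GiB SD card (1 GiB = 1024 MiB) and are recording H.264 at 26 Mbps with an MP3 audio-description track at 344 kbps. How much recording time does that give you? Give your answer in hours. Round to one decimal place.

Audio: 344 kbps = 0.344 Mbps.
Total bitrate: 26 + 0.344 = 26.344 Mbps.
Capacity: 256 GiB = 2,199,023 Mb.
Recording time: 2,199,023 / 26.344 = 83,473 s ≈ 23.2 hours.

23.2 hours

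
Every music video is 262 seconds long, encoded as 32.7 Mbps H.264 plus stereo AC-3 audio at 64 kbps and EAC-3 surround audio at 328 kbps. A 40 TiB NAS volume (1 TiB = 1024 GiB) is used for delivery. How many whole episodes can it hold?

40581

Audio total: 64 + 328 = 392 kbps = 0.392 Mbps.
Total bitrate: 33.092 Mbps.
Per item: 33.092 Mbps × 262 s = 8,670 Mb = 1,084 MB.
Capacity: 40 TiB = 351,843,721 Mb; 40581.26 items → 40581 complete.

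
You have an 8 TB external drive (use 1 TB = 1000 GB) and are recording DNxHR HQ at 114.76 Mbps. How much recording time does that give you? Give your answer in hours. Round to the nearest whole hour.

Capacity: 8 TB = 64,000,000 Mb.
Recording time: 64,000,000 / 114.760 = 557,686 s ≈ 155 hours.

155 hours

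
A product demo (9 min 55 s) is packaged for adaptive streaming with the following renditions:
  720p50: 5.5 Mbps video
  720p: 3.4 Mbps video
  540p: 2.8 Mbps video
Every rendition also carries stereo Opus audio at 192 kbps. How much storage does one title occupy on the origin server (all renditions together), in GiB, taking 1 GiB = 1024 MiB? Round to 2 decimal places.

9 min 55 s = 595 s
Audio: 192 kbps = 0.192 Mbps.
Sum of rendition bitrates: (5.5+0.192) + (3.4+0.192) + (2.8+0.192) = 12.276 Mbps.
× 595 s = 7,304 Mb = 913.0 MB = 0.8503 GiB.

0.85 GiB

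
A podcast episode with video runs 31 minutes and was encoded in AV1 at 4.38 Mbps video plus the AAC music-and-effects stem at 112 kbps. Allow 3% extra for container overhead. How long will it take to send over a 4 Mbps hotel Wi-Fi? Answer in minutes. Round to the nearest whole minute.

31 min = 1860 s
Audio: 112 kbps = 0.112 Mbps.
Total bitrate: 4.492 Mbps.
File: 4.492 Mbps × 1860 s = 8355.1 Mb.
With 3% container overhead: ×1.03. → 8605.8 Mb.
At 4 Mbps: 8605.8 / 4 = 2151.4 s ≈ 35.9 minutes.

36 minutes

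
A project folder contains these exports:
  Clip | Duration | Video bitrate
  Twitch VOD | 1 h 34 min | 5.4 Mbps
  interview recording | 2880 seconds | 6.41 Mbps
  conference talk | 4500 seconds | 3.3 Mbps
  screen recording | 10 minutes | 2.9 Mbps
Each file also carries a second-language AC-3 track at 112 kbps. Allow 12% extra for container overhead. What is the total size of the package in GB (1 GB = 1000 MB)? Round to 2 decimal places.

9.38 GB

Audio: 112 kbps = 0.112 Mbps.
Twitch VOD: 5.512 Mbps × 5640 s × 1.12 = 34818.2 Mb
interview recording: 6.522 Mbps × 2880 s × 1.12 = 21037.4 Mb
conference talk: 3.412 Mbps × 4500 s × 1.12 = 17196.5 Mb
screen recording: 3.012 Mbps × 600 s × 1.12 = 2024.1 Mb
Total: 75076.1 Mb = 9384.5 MB.
= 9.385 GB.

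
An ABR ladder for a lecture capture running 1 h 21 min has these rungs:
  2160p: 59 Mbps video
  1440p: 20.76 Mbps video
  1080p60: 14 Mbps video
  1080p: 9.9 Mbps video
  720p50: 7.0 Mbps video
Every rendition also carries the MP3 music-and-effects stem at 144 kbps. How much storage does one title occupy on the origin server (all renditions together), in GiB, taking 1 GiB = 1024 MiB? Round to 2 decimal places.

63.02 GiB

1 h 21 min = 81 min = 4860 s
Audio: 144 kbps = 0.144 Mbps.
Sum of rendition bitrates: (59+0.144) + (20.76+0.144) + (14+0.144) + (9.9+0.144) + (7.0+0.144) = 111.380 Mbps.
× 4860 s = 541,307 Mb = 67,663 MB = 63.02 GiB.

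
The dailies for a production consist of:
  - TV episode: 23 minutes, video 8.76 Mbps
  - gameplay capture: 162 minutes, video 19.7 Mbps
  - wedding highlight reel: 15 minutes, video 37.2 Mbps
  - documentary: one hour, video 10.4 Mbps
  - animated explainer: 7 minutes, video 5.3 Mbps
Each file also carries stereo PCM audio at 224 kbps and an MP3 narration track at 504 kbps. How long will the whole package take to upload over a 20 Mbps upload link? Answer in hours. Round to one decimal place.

4.0 hours

Audio total: 224 + 504 = 728 kbps = 0.728 Mbps.
TV episode: 9.488 Mbps × 1380 s = 13093.4 Mb
gameplay capture: 20.428 Mbps × 9720 s = 198560.2 Mb
wedding highlight reel: 37.928 Mbps × 900 s = 34135.2 Mb
documentary: 11.128 Mbps × 3600 s = 40060.8 Mb
animated explainer: 6.028 Mbps × 420 s = 2531.8 Mb
Total: 288381.4 Mb = 36047.7 MB.
At 20 Mbps: 288381.4 / 20 = 14419 s ≈ 4.01 hours.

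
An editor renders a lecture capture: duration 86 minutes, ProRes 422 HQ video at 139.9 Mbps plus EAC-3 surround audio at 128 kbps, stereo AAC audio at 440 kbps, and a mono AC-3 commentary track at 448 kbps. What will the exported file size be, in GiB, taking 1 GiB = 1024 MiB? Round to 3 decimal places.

86 min = 5160 s
Audio total: 128 + 440 + 448 = 1016 kbps = 1.016 Mbps.
Total bitrate: 139.9 + 1.016 = 140.916 Mbps.
Stream data: 140.916 Mbps × 5160 s = 727126.6 Mb.
727,127 Mb = 90,890,820,000 bytes ÷ 1,073,741,824 = 84.65 GiB.

84.649 GiB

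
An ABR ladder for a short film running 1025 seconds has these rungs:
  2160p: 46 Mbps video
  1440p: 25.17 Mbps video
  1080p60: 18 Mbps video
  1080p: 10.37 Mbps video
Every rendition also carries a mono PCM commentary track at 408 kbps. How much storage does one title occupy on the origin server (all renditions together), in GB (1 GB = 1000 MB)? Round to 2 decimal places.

12.96 GB

Audio: 408 kbps = 0.408 Mbps.
Sum of rendition bitrates: (46+0.408) + (25.17+0.408) + (18+0.408) + (10.37+0.408) = 101.172 Mbps.
× 1025 s = 103,701 Mb = 12,963 MB = 12.96 GB.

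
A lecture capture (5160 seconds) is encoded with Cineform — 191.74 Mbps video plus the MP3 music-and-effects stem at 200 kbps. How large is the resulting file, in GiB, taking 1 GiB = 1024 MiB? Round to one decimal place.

Audio: 200 kbps = 0.200 Mbps.
Total bitrate: 191.74 + 0.200 = 191.940 Mbps.
Stream data: 191.940 Mbps × 5160 s = 990410.4 Mb.
990,410 Mb = 123,801,300,000 bytes ÷ 1,073,741,824 = 115.3 GiB.

115.3 GiB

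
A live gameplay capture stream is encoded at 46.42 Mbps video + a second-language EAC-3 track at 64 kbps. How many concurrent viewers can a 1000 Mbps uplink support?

Audio: 64 kbps = 0.064 Mbps.
Per-viewer media rate: 46.484 Mbps.
1000 Mbps = 1,000 Mbps; 1,000 / 46.484 = 21.51 → 21 viewers.

21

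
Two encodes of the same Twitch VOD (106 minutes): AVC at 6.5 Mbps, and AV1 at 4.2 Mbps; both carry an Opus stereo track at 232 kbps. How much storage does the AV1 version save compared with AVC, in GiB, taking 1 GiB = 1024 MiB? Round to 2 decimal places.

1.70 GiB

106 min = 6360 s
Audio: 232 kbps = 0.232 Mbps.
AVC: 6.732 Mbps × 6360 s = 42815.5 Mb = 4.984 GiB.
AV1: 4.432 Mbps × 6360 s = 28187.5 Mb = 3.281 GiB.
Saving: 4.984 − 3.281 = 1.703 GiB.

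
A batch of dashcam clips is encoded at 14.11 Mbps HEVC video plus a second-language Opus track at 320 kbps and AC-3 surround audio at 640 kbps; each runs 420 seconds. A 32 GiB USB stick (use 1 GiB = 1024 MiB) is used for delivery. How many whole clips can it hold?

43

Audio total: 320 + 640 = 960 kbps = 0.960 Mbps.
Total bitrate: 15.070 Mbps.
Per item: 15.070 Mbps × 420 s = 6,329 Mb = 791.2 MB.
Capacity: 32 GiB = 274,878 Mb; 43.43 items → 43 complete.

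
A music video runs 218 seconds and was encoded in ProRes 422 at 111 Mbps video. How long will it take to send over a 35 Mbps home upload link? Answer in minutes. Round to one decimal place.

File: 111.000 Mbps × 218 s = 24198.0 Mb.
At 35 Mbps: 24198.0 / 35 = 691.4 s ≈ 11.5 minutes.

11.5 minutes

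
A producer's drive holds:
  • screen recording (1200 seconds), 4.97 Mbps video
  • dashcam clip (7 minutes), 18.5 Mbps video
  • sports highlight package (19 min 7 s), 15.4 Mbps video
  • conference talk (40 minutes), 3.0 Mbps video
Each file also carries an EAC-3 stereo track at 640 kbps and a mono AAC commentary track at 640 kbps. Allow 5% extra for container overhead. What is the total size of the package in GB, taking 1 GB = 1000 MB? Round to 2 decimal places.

5.93 GB

Audio total: 640 + 640 = 1280 kbps = 1.280 Mbps.
screen recording: 6.250 Mbps × 1200 s × 1.05 = 7875.0 Mb
dashcam clip: 19.780 Mbps × 420 s × 1.05 = 8723.0 Mb
sports highlight package: 16.680 Mbps × 1147 s × 1.05 = 20088.6 Mb
conference talk: 4.280 Mbps × 2400 s × 1.05 = 10785.6 Mb
Total: 47472.1 Mb = 5934.0 MB.
= 5.934 GB.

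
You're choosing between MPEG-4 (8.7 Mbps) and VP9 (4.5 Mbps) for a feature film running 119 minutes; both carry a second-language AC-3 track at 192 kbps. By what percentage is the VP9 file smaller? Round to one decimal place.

119 min = 7140 s
Audio: 192 kbps = 0.192 Mbps.
MPEG-4: 8.892 Mbps × 7140 s = 63488.9 Mb = 7.391 GiB.
VP9: 4.692 Mbps × 7140 s = 33500.9 Mb = 3.900 GiB.
Reduction: (1 − 3.900/7.391) × 100 = 47.23%.

47.2%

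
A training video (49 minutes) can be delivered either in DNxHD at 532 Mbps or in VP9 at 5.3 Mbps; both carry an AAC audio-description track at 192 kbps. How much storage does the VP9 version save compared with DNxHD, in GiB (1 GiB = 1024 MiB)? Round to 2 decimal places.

49 min = 2940 s
Audio: 192 kbps = 0.192 Mbps.
DNxHD: 532.192 Mbps × 2940 s = 1564644.5 Mb = 182.149 GiB.
VP9: 5.492 Mbps × 2940 s = 16146.5 Mb = 1.880 GiB.
Saving: 182.149 − 1.880 = 180.269 GiB.

180.27 GiB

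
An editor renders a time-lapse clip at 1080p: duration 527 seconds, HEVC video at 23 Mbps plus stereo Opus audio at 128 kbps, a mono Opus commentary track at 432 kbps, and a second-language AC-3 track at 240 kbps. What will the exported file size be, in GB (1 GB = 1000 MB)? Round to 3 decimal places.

1.568 GB

Audio total: 128 + 432 + 240 = 800 kbps = 0.800 Mbps.
Total bitrate: 23 + 0.800 = 23.800 Mbps.
Stream data: 23.800 Mbps × 527 s = 12542.6 Mb.
12,543 Mb ÷ 8 = 1,568 MB → 1.568 GB.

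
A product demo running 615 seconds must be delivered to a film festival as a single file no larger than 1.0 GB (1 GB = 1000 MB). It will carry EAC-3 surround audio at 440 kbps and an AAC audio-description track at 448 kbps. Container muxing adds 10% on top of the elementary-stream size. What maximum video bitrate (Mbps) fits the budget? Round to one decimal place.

Budget: 1.0 GB = 8000.0 Mb.
Stream payload after overhead: 8000.0 / 1.10 = 7272.7 Mb.
Total bitrate budget: 7272.7 Mb / 615 s = 11.826 Mbps.
Audio total: 440 + 448 = 888 kbps = 0.888 Mbps.
Video: 11.826 − 0.888 = 10.938 Mbps.

10.9 Mbps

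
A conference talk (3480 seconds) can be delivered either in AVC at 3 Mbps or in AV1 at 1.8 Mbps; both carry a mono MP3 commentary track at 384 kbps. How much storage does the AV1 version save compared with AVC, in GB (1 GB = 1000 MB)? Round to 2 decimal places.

0.52 GB

Audio: 384 kbps = 0.384 Mbps.
AVC: 3.384 Mbps × 3480 s = 11776.3 Mb = 1.472 GB.
AV1: 2.184 Mbps × 3480 s = 7600.3 Mb = 0.950 GB.
Saving: 1.472 − 0.950 = 0.522 GB.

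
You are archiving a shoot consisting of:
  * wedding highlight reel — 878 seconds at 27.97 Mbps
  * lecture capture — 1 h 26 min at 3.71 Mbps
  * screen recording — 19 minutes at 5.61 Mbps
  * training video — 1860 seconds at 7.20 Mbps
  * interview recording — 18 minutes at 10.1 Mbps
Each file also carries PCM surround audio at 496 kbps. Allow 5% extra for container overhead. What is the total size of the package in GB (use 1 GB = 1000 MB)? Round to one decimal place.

Audio: 496 kbps = 0.496 Mbps.
wedding highlight reel: 28.466 Mbps × 878 s × 1.05 = 26242.8 Mb
lecture capture: 4.206 Mbps × 5160 s × 1.05 = 22788.1 Mb
screen recording: 6.106 Mbps × 1140 s × 1.05 = 7308.9 Mb
training video: 7.696 Mbps × 1860 s × 1.05 = 15030.3 Mb
interview recording: 10.596 Mbps × 1080 s × 1.05 = 12015.9 Mb
Total: 83385.9 Mb = 10423.2 MB.
= 10.42 GB.

10.4 GB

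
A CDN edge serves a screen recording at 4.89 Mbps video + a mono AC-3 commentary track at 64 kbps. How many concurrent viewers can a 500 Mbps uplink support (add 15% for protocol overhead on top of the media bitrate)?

Audio: 64 kbps = 0.064 Mbps.
Per-viewer media rate: 4.954 Mbps.
On the wire with 15% overhead: 5.697 Mbps.
500 Mbps = 500.0 Mbps; 500.0 / 5.697 = 87.76 → 87 viewers.

87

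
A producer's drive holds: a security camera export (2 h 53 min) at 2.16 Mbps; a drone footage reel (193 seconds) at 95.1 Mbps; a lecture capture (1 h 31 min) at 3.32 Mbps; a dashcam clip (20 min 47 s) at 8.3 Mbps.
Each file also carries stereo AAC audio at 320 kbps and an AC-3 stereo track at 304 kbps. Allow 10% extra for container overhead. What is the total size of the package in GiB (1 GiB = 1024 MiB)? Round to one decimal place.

10.2 GiB

Audio total: 320 + 304 = 624 kbps = 0.624 Mbps.
security camera export: 2.784 Mbps × 10380 s × 1.10 = 31787.7 Mb
drone footage reel: 95.724 Mbps × 193 s × 1.10 = 20322.2 Mb
lecture capture: 3.944 Mbps × 5460 s × 1.10 = 23687.7 Mb
dashcam clip: 8.924 Mbps × 1247 s × 1.10 = 12241.1 Mb
Total: 88038.6 Mb = 11004.8 MB.
= 10.25 GiB.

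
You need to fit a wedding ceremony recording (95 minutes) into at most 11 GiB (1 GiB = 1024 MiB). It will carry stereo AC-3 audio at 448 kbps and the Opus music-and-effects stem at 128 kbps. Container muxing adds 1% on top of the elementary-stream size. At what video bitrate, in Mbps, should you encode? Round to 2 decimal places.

15.84 Mbps

Budget: 11 GiB = 94489.3 Mb.
Stream payload after overhead: 94489.3 / 1.01 = 93553.7 Mb.
95 min = 5700 s
Total bitrate budget: 93553.7 Mb / 5700 s = 16.413 Mbps.
Audio total: 448 + 128 = 576 kbps = 0.576 Mbps.
Video: 16.413 − 0.576 = 15.837 Mbps.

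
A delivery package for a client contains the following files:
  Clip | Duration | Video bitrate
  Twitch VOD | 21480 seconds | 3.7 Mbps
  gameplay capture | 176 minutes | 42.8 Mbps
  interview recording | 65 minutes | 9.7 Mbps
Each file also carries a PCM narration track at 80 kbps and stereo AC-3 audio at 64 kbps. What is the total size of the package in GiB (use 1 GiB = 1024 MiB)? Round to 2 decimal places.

Audio total: 80 + 64 = 144 kbps = 0.144 Mbps.
Twitch VOD: 3.844 Mbps × 21480 s = 82569.1 Mb
gameplay capture: 42.944 Mbps × 10560 s = 453488.6 Mb
interview recording: 9.844 Mbps × 3900 s = 38391.6 Mb
Total: 574449.4 Mb = 71806.2 MB.
= 66.87 GiB.

66.87 GiB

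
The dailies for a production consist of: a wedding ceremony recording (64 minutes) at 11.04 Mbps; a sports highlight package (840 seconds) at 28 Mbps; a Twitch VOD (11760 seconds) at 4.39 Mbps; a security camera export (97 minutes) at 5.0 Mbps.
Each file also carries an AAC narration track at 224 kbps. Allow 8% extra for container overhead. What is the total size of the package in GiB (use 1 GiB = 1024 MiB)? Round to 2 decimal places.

Audio: 224 kbps = 0.224 Mbps.
wedding ceremony recording: 11.264 Mbps × 3840 s × 1.08 = 46714.1 Mb
sports highlight package: 28.224 Mbps × 840 s × 1.08 = 25604.8 Mb
Twitch VOD: 4.614 Mbps × 11760 s × 1.08 = 58601.5 Mb
security camera export: 5.224 Mbps × 5820 s × 1.08 = 32836.0 Mb
Total: 163756.3 Mb = 20469.5 MB.
= 19.06 GiB.

19.06 GiB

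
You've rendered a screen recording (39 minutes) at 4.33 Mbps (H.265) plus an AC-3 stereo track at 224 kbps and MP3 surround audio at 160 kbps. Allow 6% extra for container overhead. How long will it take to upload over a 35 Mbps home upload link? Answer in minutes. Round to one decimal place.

5.6 minutes

39 min = 2340 s
Audio total: 224 + 160 = 384 kbps = 0.384 Mbps.
Total bitrate: 4.714 Mbps.
File: 4.714 Mbps × 2340 s = 11030.8 Mb.
With 6% container overhead: ×1.06. → 11692.6 Mb.
At 35 Mbps: 11692.6 / 35 = 334.1 s ≈ 5.57 minutes.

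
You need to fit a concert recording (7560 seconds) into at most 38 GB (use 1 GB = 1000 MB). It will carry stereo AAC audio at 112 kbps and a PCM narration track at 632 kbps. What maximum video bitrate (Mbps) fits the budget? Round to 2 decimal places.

39.47 Mbps

Budget: 38 GB = 304000.0 Mb.
Total bitrate budget: 304000.0 Mb / 7560 s = 40.212 Mbps.
Audio total: 112 + 632 = 744 kbps = 0.744 Mbps.
Video: 40.212 − 0.744 = 39.468 Mbps.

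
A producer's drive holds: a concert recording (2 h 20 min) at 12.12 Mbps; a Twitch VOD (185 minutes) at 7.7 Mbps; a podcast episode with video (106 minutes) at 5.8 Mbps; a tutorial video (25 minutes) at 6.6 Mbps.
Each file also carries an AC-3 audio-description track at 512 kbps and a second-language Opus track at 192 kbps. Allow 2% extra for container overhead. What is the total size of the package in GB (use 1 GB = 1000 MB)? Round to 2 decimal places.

32.30 GB

Audio total: 512 + 192 = 704 kbps = 0.704 Mbps.
concert recording: 12.824 Mbps × 8400 s × 1.02 = 109876.0 Mb
Twitch VOD: 8.404 Mbps × 11100 s × 1.02 = 95150.1 Mb
podcast episode with video: 6.504 Mbps × 6360 s × 1.02 = 42192.7 Mb
tutorial video: 7.304 Mbps × 1500 s × 1.02 = 11175.1 Mb
Total: 258394.0 Mb = 32299.2 MB.
= 32.30 GB.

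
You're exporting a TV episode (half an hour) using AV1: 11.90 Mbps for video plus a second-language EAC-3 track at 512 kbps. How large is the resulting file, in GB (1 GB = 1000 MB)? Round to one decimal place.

30 min = 1800 s
Audio: 512 kbps = 0.512 Mbps.
Total bitrate: 11.90 + 0.512 = 12.412 Mbps.
Stream data: 12.412 Mbps × 1800 s = 22341.6 Mb.
22,342 Mb ÷ 8 = 2,793 MB → 2.793 GB.

2.8 GB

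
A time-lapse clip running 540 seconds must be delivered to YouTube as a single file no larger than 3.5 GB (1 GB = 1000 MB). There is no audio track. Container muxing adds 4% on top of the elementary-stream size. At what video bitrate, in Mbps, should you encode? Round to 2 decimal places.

Budget: 3.5 GB = 28000.0 Mb.
Stream payload after overhead: 28000.0 / 1.04 = 26923.1 Mb.
Total bitrate budget: 26923.1 Mb / 540 s = 49.858 Mbps.

49.86 Mbps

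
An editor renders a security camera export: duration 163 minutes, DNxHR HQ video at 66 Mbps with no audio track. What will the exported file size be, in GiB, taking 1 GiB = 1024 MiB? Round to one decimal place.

75.1 GiB

163 min = 9780 s
Total bitrate: 66 Mbps.
Stream data: 66.000 Mbps × 9780 s = 645480.0 Mb.
645,480 Mb = 80,685,000,000 bytes ÷ 1,073,741,824 = 75.14 GiB.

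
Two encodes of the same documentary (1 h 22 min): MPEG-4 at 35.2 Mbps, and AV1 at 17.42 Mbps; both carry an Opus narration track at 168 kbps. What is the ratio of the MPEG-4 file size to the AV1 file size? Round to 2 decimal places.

2.01

1 h 22 min = 82 min = 4920 s
Audio: 168 kbps = 0.168 Mbps.
MPEG-4: 35.368 Mbps × 4920 s = 174010.6 Mb = 21.751 GB.
AV1: 17.588 Mbps × 4920 s = 86533.0 Mb = 10.817 GB.
Ratio: 21.751 / 10.817 = 2.011.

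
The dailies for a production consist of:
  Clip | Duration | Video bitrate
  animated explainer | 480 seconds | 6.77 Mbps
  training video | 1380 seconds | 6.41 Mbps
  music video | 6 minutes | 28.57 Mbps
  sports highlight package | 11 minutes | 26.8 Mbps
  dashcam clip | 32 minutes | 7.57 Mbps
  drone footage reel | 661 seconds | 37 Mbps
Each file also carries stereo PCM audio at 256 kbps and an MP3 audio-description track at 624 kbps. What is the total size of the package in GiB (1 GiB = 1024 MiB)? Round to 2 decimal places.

9.76 GiB

Audio total: 256 + 624 = 880 kbps = 0.880 Mbps.
animated explainer: 7.650 Mbps × 480 s = 3672.0 Mb
training video: 7.290 Mbps × 1380 s = 10060.2 Mb
music video: 29.450 Mbps × 360 s = 10602.0 Mb
sports highlight package: 27.680 Mbps × 660 s = 18268.8 Mb
dashcam clip: 8.450 Mbps × 1920 s = 16224.0 Mb
drone footage reel: 37.880 Mbps × 661 s = 25038.7 Mb
Total: 83865.7 Mb = 10483.2 MB.
= 9.763 GiB.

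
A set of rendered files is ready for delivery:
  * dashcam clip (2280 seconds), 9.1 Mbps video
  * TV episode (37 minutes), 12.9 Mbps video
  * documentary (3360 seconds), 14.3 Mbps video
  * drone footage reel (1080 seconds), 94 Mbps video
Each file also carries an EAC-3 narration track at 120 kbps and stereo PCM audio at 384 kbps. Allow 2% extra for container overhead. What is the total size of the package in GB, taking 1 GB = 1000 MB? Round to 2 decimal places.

Audio total: 120 + 384 = 504 kbps = 0.504 Mbps.
dashcam clip: 9.604 Mbps × 2280 s × 1.02 = 22335.1 Mb
TV episode: 13.404 Mbps × 2220 s × 1.02 = 30352.0 Mb
documentary: 14.804 Mbps × 3360 s × 1.02 = 50736.3 Mb
drone footage reel: 94.504 Mbps × 1080 s × 1.02 = 104105.6 Mb
Total: 207529.0 Mb = 25941.1 MB.
= 25.94 GB.

25.94 GB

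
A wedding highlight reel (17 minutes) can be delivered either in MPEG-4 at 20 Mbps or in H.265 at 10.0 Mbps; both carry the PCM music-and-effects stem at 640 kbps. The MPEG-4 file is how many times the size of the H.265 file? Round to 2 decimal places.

17 min = 1020 s
Audio: 640 kbps = 0.640 Mbps.
MPEG-4: 20.640 Mbps × 1020 s = 21052.8 Mb = 2.632 GB.
H.265: 10.640 Mbps × 1020 s = 10852.8 Mb = 1.357 GB.
Ratio: 2.632 / 1.357 = 1.940.

1.94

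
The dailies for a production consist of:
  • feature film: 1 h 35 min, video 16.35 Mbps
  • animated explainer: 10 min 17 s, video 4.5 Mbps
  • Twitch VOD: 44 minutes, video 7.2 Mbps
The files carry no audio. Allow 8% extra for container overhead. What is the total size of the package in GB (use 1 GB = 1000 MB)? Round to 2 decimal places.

15.52 GB

feature film: 16.350 Mbps × 5700 s × 1.08 = 100650.6 Mb
animated explainer: 4.500 Mbps × 617 s × 1.08 = 2998.6 Mb
Twitch VOD: 7.200 Mbps × 2640 s × 1.08 = 20528.6 Mb
Total: 124177.9 Mb = 15522.2 MB.
= 15.52 GB.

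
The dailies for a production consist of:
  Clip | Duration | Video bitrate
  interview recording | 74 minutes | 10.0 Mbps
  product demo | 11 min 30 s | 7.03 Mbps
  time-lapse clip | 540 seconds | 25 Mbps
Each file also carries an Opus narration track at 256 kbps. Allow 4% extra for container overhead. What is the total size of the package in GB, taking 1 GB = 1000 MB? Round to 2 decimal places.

Audio: 256 kbps = 0.256 Mbps.
interview recording: 10.256 Mbps × 4440 s × 1.04 = 47358.1 Mb
product demo: 7.286 Mbps × 690 s × 1.04 = 5228.4 Mb
time-lapse clip: 25.256 Mbps × 540 s × 1.04 = 14183.8 Mb
Total: 66770.3 Mb = 8346.3 MB.
= 8.346 GB.

8.35 GB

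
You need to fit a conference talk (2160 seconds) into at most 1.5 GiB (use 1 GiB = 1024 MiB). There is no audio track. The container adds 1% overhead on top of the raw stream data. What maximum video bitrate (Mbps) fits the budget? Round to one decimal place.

5.9 Mbps

Budget: 1.5 GiB = 12884.9 Mb.
Stream payload after overhead: 12884.9 / 1.01 = 12757.3 Mb.
Total bitrate budget: 12757.3 Mb / 2160 s = 5.906 Mbps.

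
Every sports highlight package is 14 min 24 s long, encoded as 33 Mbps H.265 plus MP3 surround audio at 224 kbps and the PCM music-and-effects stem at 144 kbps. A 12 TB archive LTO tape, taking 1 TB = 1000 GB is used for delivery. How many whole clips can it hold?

3329

14 min 24 s = 864 s
Audio total: 224 + 144 = 368 kbps = 0.368 Mbps.
Total bitrate: 33.368 Mbps.
Per item: 33.368 Mbps × 864 s = 28,830 Mb = 3,604 MB.
Capacity: 12 TB = 96,000,000 Mb; 3329.87 items → 3329 complete.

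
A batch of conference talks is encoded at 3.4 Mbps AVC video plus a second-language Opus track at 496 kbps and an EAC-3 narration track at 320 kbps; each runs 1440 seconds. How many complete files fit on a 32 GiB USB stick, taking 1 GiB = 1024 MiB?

Audio total: 496 + 320 = 816 kbps = 0.816 Mbps.
Total bitrate: 4.216 Mbps.
Per item: 4.216 Mbps × 1440 s = 6,071 Mb = 758.9 MB.
Capacity: 32 GiB = 274,878 Mb; 45.28 items → 45 complete.

45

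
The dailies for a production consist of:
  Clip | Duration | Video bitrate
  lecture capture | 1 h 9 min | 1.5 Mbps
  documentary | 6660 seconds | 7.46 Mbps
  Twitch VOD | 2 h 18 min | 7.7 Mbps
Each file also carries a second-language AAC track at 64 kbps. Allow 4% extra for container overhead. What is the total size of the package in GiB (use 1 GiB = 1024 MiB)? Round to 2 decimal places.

Audio: 64 kbps = 0.064 Mbps.
lecture capture: 1.564 Mbps × 4140 s × 1.04 = 6734.0 Mb
documentary: 7.524 Mbps × 6660 s × 1.04 = 52114.2 Mb
Twitch VOD: 7.764 Mbps × 8280 s × 1.04 = 66857.4 Mb
Total: 125705.5 Mb = 15713.2 MB.
= 14.63 GiB.

14.63 GiB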